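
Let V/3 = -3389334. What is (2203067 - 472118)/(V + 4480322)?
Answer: -1730949/5687680 ≈ -0.30433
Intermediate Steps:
V = -10168002 (V = 3*(-3389334) = -10168002)
(2203067 - 472118)/(V + 4480322) = (2203067 - 472118)/(-10168002 + 4480322) = 1730949/(-5687680) = 1730949*(-1/5687680) = -1730949/5687680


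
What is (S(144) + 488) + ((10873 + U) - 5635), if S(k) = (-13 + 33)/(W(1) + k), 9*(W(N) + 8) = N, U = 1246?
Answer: 1708176/245 ≈ 6972.1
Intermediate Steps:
W(N) = -8 + N/9
S(k) = 20/(-71/9 + k) (S(k) = (-13 + 33)/((-8 + (1/9)*1) + k) = 20/((-8 + 1/9) + k) = 20/(-71/9 + k))
(S(144) + 488) + ((10873 + U) - 5635) = (180/(-71 + 9*144) + 488) + ((10873 + 1246) - 5635) = (180/(-71 + 1296) + 488) + (12119 - 5635) = (180/1225 + 488) + 6484 = (180*(1/1225) + 488) + 6484 = (36/245 + 488) + 6484 = 119596/245 + 6484 = 1708176/245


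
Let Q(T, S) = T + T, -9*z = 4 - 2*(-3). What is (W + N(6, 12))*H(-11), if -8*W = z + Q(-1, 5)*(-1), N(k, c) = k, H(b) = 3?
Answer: 53/3 ≈ 17.667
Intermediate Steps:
z = -10/9 (z = -(4 - 2*(-3))/9 = -(4 + 6)/9 = -⅑*10 = -10/9 ≈ -1.1111)
Q(T, S) = 2*T
W = -⅑ (W = -(-10/9 + (2*(-1))*(-1))/8 = -(-10/9 - 2*(-1))/8 = -(-10/9 + 2)/8 = -⅛*8/9 = -⅑ ≈ -0.11111)
(W + N(6, 12))*H(-11) = (-⅑ + 6)*3 = (53/9)*3 = 53/3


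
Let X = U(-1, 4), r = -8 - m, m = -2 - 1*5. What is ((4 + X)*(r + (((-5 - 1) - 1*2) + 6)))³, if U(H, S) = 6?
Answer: -27000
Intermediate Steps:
m = -7 (m = -2 - 5 = -7)
r = -1 (r = -8 - 1*(-7) = -8 + 7 = -1)
X = 6
((4 + X)*(r + (((-5 - 1) - 1*2) + 6)))³ = ((4 + 6)*(-1 + (((-5 - 1) - 1*2) + 6)))³ = (10*(-1 + ((-6 - 2) + 6)))³ = (10*(-1 + (-8 + 6)))³ = (10*(-1 - 2))³ = (10*(-3))³ = (-30)³ = -27000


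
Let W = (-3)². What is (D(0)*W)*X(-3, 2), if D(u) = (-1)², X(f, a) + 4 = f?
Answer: -63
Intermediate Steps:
X(f, a) = -4 + f
D(u) = 1
W = 9
(D(0)*W)*X(-3, 2) = (1*9)*(-4 - 3) = 9*(-7) = -63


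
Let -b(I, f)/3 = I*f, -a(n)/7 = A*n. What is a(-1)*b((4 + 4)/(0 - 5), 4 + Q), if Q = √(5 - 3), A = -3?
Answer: -2016/5 - 504*√2/5 ≈ -545.75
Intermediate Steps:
Q = √2 ≈ 1.4142
a(n) = 21*n (a(n) = -(-21)*n = 21*n)
b(I, f) = -3*I*f
a(-1)*b((4 + 4)/(0 - 5), 4 + Q) = (21*(-1))*(-3*(4 + 4)/(0 - 5)*(4 + √2)) = -(-63)*8/(-5)*(4 + √2) = -(-63)*8*(-⅕)*(4 + √2) = -(-63)*(-8)*(4 + √2)/5 = -21*(96/5 + 24*√2/5) = -2016/5 - 504*√2/5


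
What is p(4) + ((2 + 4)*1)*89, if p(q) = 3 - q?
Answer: 533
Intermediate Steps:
p(4) + ((2 + 4)*1)*89 = (3 - 1*4) + ((2 + 4)*1)*89 = (3 - 4) + (6*1)*89 = -1 + 6*89 = -1 + 534 = 533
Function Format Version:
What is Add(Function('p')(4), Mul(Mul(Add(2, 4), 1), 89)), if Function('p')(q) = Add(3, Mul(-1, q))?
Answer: 533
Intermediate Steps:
Add(Function('p')(4), Mul(Mul(Add(2, 4), 1), 89)) = Add(Add(3, Mul(-1, 4)), Mul(Mul(Add(2, 4), 1), 89)) = Add(Add(3, -4), Mul(Mul(6, 1), 89)) = Add(-1, Mul(6, 89)) = Add(-1, 534) = 533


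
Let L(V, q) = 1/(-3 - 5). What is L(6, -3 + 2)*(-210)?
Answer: 105/4 ≈ 26.250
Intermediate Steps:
L(V, q) = -⅛ (L(V, q) = 1/(-8) = -⅛)
L(6, -3 + 2)*(-210) = -⅛*(-210) = 105/4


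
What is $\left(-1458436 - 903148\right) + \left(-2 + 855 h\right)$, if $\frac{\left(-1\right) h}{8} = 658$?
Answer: $-6862306$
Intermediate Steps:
$h = -5264$ ($h = \left(-8\right) 658 = -5264$)
$\left(-1458436 - 903148\right) + \left(-2 + 855 h\right) = \left(-1458436 - 903148\right) + \left(-2 + 855 \left(-5264\right)\right) = -2361584 - 4500722 = -6862306$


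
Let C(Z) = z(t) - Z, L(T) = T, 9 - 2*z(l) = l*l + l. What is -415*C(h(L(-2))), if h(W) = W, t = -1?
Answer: -5395/2 ≈ -2697.5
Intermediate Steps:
z(l) = 9/2 - l/2 - l²/2 (z(l) = 9/2 - (l*l + l)/2 = 9/2 - (l² + l)/2 = 9/2 - (l + l²)/2 = 9/2 + (-l/2 - l²/2) = 9/2 - l/2 - l²/2)
C(Z) = 9/2 - Z (C(Z) = (9/2 - ½*(-1) - ½*(-1)²) - Z = (9/2 + ½ - ½*1) - Z = (9/2 + ½ - ½) - Z = 9/2 - Z)
-415*C(h(L(-2))) = -415*(9/2 - 1*(-2)) = -415*(9/2 + 2) = -415*13/2 = -5395/2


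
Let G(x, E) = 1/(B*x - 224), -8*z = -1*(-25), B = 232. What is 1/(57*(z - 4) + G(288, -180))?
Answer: -66592/27044675 ≈ -0.0024623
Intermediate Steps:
z = -25/8 (z = -(-1)*(-25)/8 = -⅛*25 = -25/8 ≈ -3.1250)
G(x, E) = 1/(-224 + 232*x) (G(x, E) = 1/(232*x - 224) = 1/(-224 + 232*x))
1/(57*(z - 4) + G(288, -180)) = 1/(57*(-25/8 - 4) + 1/(8*(-28 + 29*288))) = 1/(57*(-57/8) + 1/(8*(-28 + 8352))) = 1/(-3249/8 + (⅛)/8324) = 1/(-3249/8 + (⅛)*(1/8324)) = 1/(-3249/8 + 1/66592) = 1/(-27044675/66592) = -66592/27044675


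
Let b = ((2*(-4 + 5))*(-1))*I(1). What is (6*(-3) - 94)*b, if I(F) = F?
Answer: 224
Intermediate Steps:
b = -2 (b = ((2*(-4 + 5))*(-1))*1 = ((2*1)*(-1))*1 = (2*(-1))*1 = -2*1 = -2)
(6*(-3) - 94)*b = (6*(-3) - 94)*(-2) = (-18 - 94)*(-2) = -112*(-2) = 224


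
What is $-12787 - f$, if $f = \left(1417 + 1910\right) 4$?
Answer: $-26095$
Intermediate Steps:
$f = 13308$ ($f = 3327 \cdot 4 = 13308$)
$-12787 - f = -12787 - 13308 = -26095$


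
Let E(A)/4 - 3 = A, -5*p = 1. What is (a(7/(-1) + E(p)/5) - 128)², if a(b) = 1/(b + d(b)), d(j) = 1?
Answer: 145371249/8836 ≈ 16452.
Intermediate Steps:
p = -⅕ (p = -⅕*1 = -⅕ ≈ -0.20000)
E(A) = 12 + 4*A
a(b) = 1/(1 + b) (a(b) = 1/(b + 1) = 1/(1 + b))
(a(7/(-1) + E(p)/5) - 128)² = (1/(1 + (7/(-1) + (12 + 4*(-⅕))/5)) - 128)² = (1/(1 + (7*(-1) + (12 - ⅘)*(⅕))) - 128)² = (1/(1 + (-7 + (56/5)*(⅕))) - 128)² = (1/(1 + (-7 + 56/25)) - 128)² = (1/(1 - 119/25) - 128)² = (1/(-94/25) - 128)² = (-25/94 - 128)² = (-12057/94)² = 145371249/8836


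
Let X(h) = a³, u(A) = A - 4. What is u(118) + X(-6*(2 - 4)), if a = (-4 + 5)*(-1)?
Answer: 113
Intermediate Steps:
u(A) = -4 + A
a = -1 (a = 1*(-1) = -1)
X(h) = -1 (X(h) = (-1)³ = -1)
u(118) + X(-6*(2 - 4)) = (-4 + 118) - 1 = 114 - 1 = 113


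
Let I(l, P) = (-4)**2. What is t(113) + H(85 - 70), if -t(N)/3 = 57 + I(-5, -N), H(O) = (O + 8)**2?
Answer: 310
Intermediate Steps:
H(O) = (8 + O)**2
I(l, P) = 16
t(N) = -219 (t(N) = -3*(57 + 16) = -3*73 = -219)
t(113) + H(85 - 70) = -219 + (8 + (85 - 70))**2 = -219 + (8 + 15)**2 = -219 + 23**2 = -219 + 529 = 310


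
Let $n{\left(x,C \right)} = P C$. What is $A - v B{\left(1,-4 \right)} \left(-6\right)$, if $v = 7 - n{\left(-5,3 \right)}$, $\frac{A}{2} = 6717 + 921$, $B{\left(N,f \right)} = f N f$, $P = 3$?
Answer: $15084$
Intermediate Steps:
$B{\left(N,f \right)} = N f^{2}$ ($B{\left(N,f \right)} = N f f = N f^{2}$)
$n{\left(x,C \right)} = 3 C$
$A = 15276$ ($A = 2 \left(6717 + 921\right) = 2 \cdot 7638 = 15276$)
$v = -2$ ($v = 7 - 3 \cdot 3 = 7 - 9 = -2$)
$A - v B{\left(1,-4 \right)} \left(-6\right) = 15276 - - 2 \cdot 1 \left(-4\right)^{2} \left(-6\right) = 15276 - - 2 \cdot 1 \cdot 16 \left(-6\right) = 15276 - \left(-2\right) 16 \left(-6\right) = 15276 - \left(-32\right) \left(-6\right) = 15276 - 192 = 15084$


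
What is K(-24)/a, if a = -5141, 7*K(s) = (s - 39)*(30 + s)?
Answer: 54/5141 ≈ 0.010504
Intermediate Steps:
K(s) = (-39 + s)*(30 + s)/7 (K(s) = ((s - 39)*(30 + s))/7 = ((-39 + s)*(30 + s))/7 = (-39 + s)*(30 + s)/7)
K(-24)/a = (-1170/7 - 9/7*(-24) + (⅐)*(-24)²)/(-5141) = (-1170/7 + 216/7 + (⅐)*576)*(-1/5141) = (-1170/7 + 216/7 + 576/7)*(-1/5141) = -54*(-1/5141) = 54/5141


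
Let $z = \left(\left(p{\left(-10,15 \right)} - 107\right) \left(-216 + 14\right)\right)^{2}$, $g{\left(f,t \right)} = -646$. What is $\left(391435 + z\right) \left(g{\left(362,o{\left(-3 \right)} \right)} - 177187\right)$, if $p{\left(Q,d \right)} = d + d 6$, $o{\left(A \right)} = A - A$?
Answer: $-98635251283$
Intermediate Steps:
$o{\left(A \right)} = 0$
$p{\left(Q,d \right)} = 7 d$ ($p{\left(Q,d \right)} = d + 6 d = 7 d$)
$z = 163216$ ($z = \left(\left(7 \cdot 15 - 107\right) \left(-216 + 14\right)\right)^{2} = \left(\left(105 - 107\right) \left(-202\right)\right)^{2} = \left(\left(-2\right) \left(-202\right)\right)^{2} = 404^{2} = 163216$)
$\left(391435 + z\right) \left(g{\left(362,o{\left(-3 \right)} \right)} - 177187\right) = \left(391435 + 163216\right) \left(-646 - 177187\right) = 554651 \left(-177833\right) = -98635251283$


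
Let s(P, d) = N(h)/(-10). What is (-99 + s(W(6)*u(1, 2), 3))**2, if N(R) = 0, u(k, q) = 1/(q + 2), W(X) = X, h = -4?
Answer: 9801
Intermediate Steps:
u(k, q) = 1/(2 + q)
s(P, d) = 0 (s(P, d) = 0/(-10) = 0*(-1/10) = 0)
(-99 + s(W(6)*u(1, 2), 3))**2 = (-99 + 0)**2 = (-99)**2 = 9801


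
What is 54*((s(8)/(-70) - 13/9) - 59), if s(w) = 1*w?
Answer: -114456/35 ≈ -3270.2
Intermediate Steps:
s(w) = w
54*((s(8)/(-70) - 13/9) - 59) = 54*((8/(-70) - 13/9) - 59) = 54*((8*(-1/70) - 13*⅑) - 59) = 54*((-4/35 - 13/9) - 59) = 54*(-491/315 - 59) = 54*(-19076/315) = -114456/35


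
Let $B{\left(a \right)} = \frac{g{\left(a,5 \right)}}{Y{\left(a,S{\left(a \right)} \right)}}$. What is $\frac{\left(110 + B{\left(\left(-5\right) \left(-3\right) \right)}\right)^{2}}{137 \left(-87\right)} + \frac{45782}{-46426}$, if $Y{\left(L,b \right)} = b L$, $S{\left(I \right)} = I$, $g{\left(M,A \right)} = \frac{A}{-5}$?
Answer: $- \frac{28030679385338}{14006709691875} \approx -2.0012$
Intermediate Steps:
$g{\left(M,A \right)} = - \frac{A}{5}$ ($g{\left(M,A \right)} = A \left(- \frac{1}{5}\right) = - \frac{A}{5}$)
$Y{\left(L,b \right)} = L b$
$B{\left(a \right)} = - \frac{1}{a^{2}}$ ($B{\left(a \right)} = \frac{\left(- \frac{1}{5}\right) 5}{a a} = - \frac{1}{a^{2}}$)
$\frac{\left(110 + B{\left(\left(-5\right) \left(-3\right) \right)}\right)^{2}}{137 \left(-87\right)} + \frac{45782}{-46426} = \frac{\left(110 - \frac{1}{225}\right)^{2}}{137 \left(-87\right)} + \frac{45782}{-46426} = \frac{\left(110 - \frac{1}{225}\right)^{2}}{-11919} + 45782 \left(- \frac{1}{46426}\right) = \left(110 - \frac{1}{225}\right)^{2} \left(- \frac{1}{11919}\right) - \frac{22891}{23213} = \left(\frac{24749}{225}\right)^{2} \left(- \frac{1}{11919}\right) - \frac{22891}{23213} = \frac{612513001}{50625} \left(- \frac{1}{11919}\right) - \frac{22891}{23213} = - \frac{612513001}{603399375} - \frac{22891}{23213} = - \frac{28030679385338}{14006709691875}$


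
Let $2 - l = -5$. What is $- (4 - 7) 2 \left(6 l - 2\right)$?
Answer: $240$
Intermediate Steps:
$l = 7$ ($l = 2 - -5 = 2 + 5 = 7$)
$- (4 - 7) 2 \left(6 l - 2\right) = - (4 - 7) 2 \left(6 \cdot 7 - 2\right) = - (4 - 7) 2 \left(42 - 2\right) = \left(-1\right) \left(-3\right) 2 \cdot 40 = 3 \cdot 2 \cdot 40 = 6 \cdot 40 = 240$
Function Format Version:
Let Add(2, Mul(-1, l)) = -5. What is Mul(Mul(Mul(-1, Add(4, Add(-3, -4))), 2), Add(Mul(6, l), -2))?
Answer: 240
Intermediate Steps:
l = 7 (l = Add(2, Mul(-1, -5)) = Add(2, 5) = 7)
Mul(Mul(Mul(-1, Add(4, Add(-3, -4))), 2), Add(Mul(6, l), -2)) = Mul(Mul(Mul(-1, Add(4, Add(-3, -4))), 2), Add(Mul(6, 7), -2)) = Mul(Mul(Mul(-1, Add(4, -7)), 2), Add(42, -2)) = Mul(Mul(Mul(-1, -3), 2), 40) = Mul(Mul(3, 2), 40) = Mul(6, 40) = 240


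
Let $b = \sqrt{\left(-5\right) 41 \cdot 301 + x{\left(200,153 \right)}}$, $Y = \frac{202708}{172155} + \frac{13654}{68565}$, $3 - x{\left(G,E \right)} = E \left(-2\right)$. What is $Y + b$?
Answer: $\frac{1083285226}{786920505} + 2 i \sqrt{15349} \approx 1.3766 + 247.78 i$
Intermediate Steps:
$x{\left(G,E \right)} = 3 + 2 E$ ($x{\left(G,E \right)} = 3 - E \left(-2\right) = 3 - - 2 E = 3 + 2 E$)
$Y = \frac{1083285226}{786920505}$ ($Y = 202708 \cdot \frac{1}{172155} + 13654 \cdot \frac{1}{68565} = \frac{202708}{172155} + \frac{13654}{68565} = \frac{1083285226}{786920505} \approx 1.3766$)
$b = 2 i \sqrt{15349}$ ($b = \sqrt{\left(-5\right) 41 \cdot 301 + \left(3 + 2 \cdot 153\right)} = \sqrt{\left(-205\right) 301 + \left(3 + 306\right)} = \sqrt{-61705 + 309} = \sqrt{-61396} = 2 i \sqrt{15349} \approx 247.78 i$)
$Y + b = \frac{1083285226}{786920505} + 2 i \sqrt{15349}$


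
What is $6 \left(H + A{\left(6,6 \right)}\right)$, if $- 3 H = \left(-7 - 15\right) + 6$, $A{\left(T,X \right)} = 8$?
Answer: $80$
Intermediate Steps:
$H = \frac{16}{3}$ ($H = - \frac{\left(-7 - 15\right) + 6}{3} = - \frac{-22 + 6}{3} = \left(- \frac{1}{3}\right) \left(-16\right) = \frac{16}{3} \approx 5.3333$)
$6 \left(H + A{\left(6,6 \right)}\right) = 6 \left(\frac{16}{3} + 8\right) = 6 \cdot \frac{40}{3} = 80$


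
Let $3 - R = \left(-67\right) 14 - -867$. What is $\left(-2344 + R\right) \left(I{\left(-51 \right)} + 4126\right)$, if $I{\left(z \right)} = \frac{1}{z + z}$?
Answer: $- \frac{477665885}{51} \approx -9.366 \cdot 10^{6}$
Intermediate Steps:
$I{\left(z \right)} = \frac{1}{2 z}$
$R = 74$ ($R = 3 - \left(\left(-67\right) 14 - -867\right) = 3 - \left(-938 + 867\right) = 3 - -71 = 3 + 71 = 74$)
$\left(-2344 + R\right) \left(I{\left(-51 \right)} + 4126\right) = \left(-2344 + 74\right) \left(\frac{1}{2 \left(-51\right)} + 4126\right) = - 2270 \left(\frac{1}{2} \left(- \frac{1}{51}\right) + 4126\right) = - 2270 \left(- \frac{1}{102} + 4126\right) = \left(-2270\right) \frac{420851}{102} = - \frac{477665885}{51}$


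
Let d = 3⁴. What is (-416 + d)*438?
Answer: -146730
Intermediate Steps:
d = 81
(-416 + d)*438 = (-416 + 81)*438 = -335*438 = -146730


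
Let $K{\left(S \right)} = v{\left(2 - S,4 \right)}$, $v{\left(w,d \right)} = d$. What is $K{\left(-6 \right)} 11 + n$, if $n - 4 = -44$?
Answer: $4$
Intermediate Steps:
$n = -40$ ($n = 4 - 44 = -40$)
$K{\left(S \right)} = 4$
$K{\left(-6 \right)} 11 + n = 4 \cdot 11 - 40 = 44 - 40 = 4$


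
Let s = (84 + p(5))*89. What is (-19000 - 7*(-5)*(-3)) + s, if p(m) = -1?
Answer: -11718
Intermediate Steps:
s = 7387 (s = (84 - 1)*89 = 83*89 = 7387)
(-19000 - 7*(-5)*(-3)) + s = (-19000 - 7*(-5)*(-3)) + 7387 = (-19000 + 35*(-3)) + 7387 = (-19000 - 105) + 7387 = -19105 + 7387 = -11718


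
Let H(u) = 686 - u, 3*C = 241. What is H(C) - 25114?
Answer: -73525/3 ≈ -24508.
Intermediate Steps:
C = 241/3 (C = (1/3)*241 = 241/3 ≈ 80.333)
H(C) - 25114 = (686 - 1*241/3) - 25114 = (686 - 241/3) - 25114 = 1817/3 - 25114 = -73525/3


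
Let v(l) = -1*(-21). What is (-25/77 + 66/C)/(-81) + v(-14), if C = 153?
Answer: 6679408/318087 ≈ 20.999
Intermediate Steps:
v(l) = 21
(-25/77 + 66/C)/(-81) + v(-14) = (-25/77 + 66/153)/(-81) + 21 = (-25*1/77 + 66*(1/153))*(-1/81) + 21 = (-25/77 + 22/51)*(-1/81) + 21 = (419/3927)*(-1/81) + 21 = -419/318087 + 21 = 6679408/318087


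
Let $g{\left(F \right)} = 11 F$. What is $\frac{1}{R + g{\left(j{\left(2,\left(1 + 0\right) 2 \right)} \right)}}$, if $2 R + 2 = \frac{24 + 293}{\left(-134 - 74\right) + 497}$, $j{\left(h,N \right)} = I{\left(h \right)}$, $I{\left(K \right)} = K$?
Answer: $\frac{578}{12455} \approx 0.046407$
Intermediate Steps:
$j{\left(h,N \right)} = h$
$R = - \frac{261}{578}$ ($R = -1 + \frac{\left(24 + 293\right) \frac{1}{\left(-134 - 74\right) + 497}}{2} = -1 + \frac{317 \frac{1}{-208 + 497}}{2} = -1 + \frac{317 \cdot \frac{1}{289}}{2} = -1 + \frac{1}{2} \cdot \frac{317}{289} = -1 + \frac{317}{578} = - \frac{261}{578} \approx -0.45156$)
$\frac{1}{R + g{\left(j{\left(2,\left(1 + 0\right) 2 \right)} \right)}} = \frac{1}{- \frac{261}{578} + 11 \cdot 2} = \frac{1}{- \frac{261}{578} + 22} = \frac{1}{\frac{12455}{578}} = \frac{578}{12455}$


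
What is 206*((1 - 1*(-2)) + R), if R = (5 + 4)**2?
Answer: 17304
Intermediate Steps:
R = 81 (R = 9**2 = 81)
206*((1 - 1*(-2)) + R) = 206*((1 - 1*(-2)) + 81) = 206*((1 + 2) + 81) = 206*(3 + 81) = 206*84 = 17304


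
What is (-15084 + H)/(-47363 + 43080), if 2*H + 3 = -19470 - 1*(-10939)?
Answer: 19351/4283 ≈ 4.5181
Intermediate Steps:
H = -4267 (H = -3/2 + (-19470 - 1*(-10939))/2 = -3/2 + (-19470 + 10939)/2 = -3/2 + (½)*(-8531) = -3/2 - 8531/2 = -4267)
(-15084 + H)/(-47363 + 43080) = (-15084 - 4267)/(-47363 + 43080) = -19351/(-4283) = -19351*(-1/4283) = 19351/4283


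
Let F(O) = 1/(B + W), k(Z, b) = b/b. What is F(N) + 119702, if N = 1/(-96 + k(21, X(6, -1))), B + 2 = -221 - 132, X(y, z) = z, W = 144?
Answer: 25257121/211 ≈ 1.1970e+5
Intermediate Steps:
k(Z, b) = 1
B = -355 (B = -2 + (-221 - 132) = -2 - 353 = -355)
N = -1/95 (N = 1/(-96 + 1) = 1/(-95) = -1/95 ≈ -0.010526)
F(O) = -1/211 (F(O) = 1/(-355 + 144) = 1/(-211) = -1/211)
F(N) + 119702 = -1/211 + 119702 = 25257121/211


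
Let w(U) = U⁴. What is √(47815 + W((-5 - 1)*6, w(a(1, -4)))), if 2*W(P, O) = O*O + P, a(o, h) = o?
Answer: √191190/2 ≈ 218.63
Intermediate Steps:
W(P, O) = P/2 + O²/2 (W(P, O) = (O*O + P)/2 = (O² + P)/2 = (P + O²)/2 = P/2 + O²/2)
√(47815 + W((-5 - 1)*6, w(a(1, -4)))) = √(47815 + (((-5 - 1)*6)/2 + (1⁴)²/2)) = √(47815 + ((-6*6)/2 + (½)*1²)) = √(47815 + ((½)*(-36) + (½)*1)) = √(47815 + (-18 + ½)) = √(47815 - 35/2) = √(95595/2) = √191190/2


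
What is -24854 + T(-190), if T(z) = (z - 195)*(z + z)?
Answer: 121446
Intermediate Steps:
T(z) = 2*z*(-195 + z) (T(z) = (-195 + z)*(2*z) = 2*z*(-195 + z))
-24854 + T(-190) = -24854 + 2*(-190)*(-195 - 190) = -24854 + 2*(-190)*(-385) = -24854 + 146300 = 121446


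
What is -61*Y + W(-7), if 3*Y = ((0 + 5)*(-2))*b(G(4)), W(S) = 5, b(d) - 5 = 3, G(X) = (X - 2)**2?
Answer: 4895/3 ≈ 1631.7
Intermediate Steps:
G(X) = (-2 + X)**2
b(d) = 8 (b(d) = 5 + 3 = 8)
Y = -80/3 (Y = (((0 + 5)*(-2))*8)/3 = ((5*(-2))*8)/3 = (-10*8)/3 = (1/3)*(-80) = -80/3 ≈ -26.667)
-61*Y + W(-7) = -61*(-80/3) + 5 = 4880/3 + 5 = 4895/3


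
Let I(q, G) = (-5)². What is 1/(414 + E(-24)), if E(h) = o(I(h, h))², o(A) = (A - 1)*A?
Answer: 1/360414 ≈ 2.7746e-6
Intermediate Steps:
I(q, G) = 25
o(A) = A*(-1 + A) (o(A) = (-1 + A)*A = A*(-1 + A))
E(h) = 360000 (E(h) = (25*(-1 + 25))² = (25*24)² = 600² = 360000)
1/(414 + E(-24)) = 1/(414 + 360000) = 1/360414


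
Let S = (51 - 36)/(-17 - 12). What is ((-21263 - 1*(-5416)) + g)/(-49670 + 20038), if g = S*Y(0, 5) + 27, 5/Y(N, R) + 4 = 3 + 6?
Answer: 458795/859328 ≈ 0.53390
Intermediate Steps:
Y(N, R) = 1 (Y(N, R) = 5/(-4 + (3 + 6)) = 5/(-4 + 9) = 5/5 = 5*(⅕) = 1)
S = -15/29 (S = 15/(-29) = 15*(-1/29) = -15/29 ≈ -0.51724)
g = 768/29 (g = -15/29*1 + 27 = -15/29 + 27 = 768/29 ≈ 26.483)
((-21263 - 1*(-5416)) + g)/(-49670 + 20038) = ((-21263 - 1*(-5416)) + 768/29)/(-49670 + 20038) = ((-21263 + 5416) + 768/29)/(-29632) = (-15847 + 768/29)*(-1/29632) = -458795/29*(-1/29632) = 458795/859328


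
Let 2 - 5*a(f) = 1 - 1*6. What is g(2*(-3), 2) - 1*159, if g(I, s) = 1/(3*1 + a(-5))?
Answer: -3493/22 ≈ -158.77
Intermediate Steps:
a(f) = 7/5 (a(f) = ⅖ - (1 - 1*6)/5 = ⅖ - (1 - 6)/5 = ⅖ - ⅕*(-5) = ⅖ + 1 = 7/5)
g(I, s) = 5/22 (g(I, s) = 1/(3*1 + 7/5) = 1/(3 + 7/5) = 1/(22/5) = 5/22)
g(2*(-3), 2) - 1*159 = 5/22 - 1*159 = 5/22 - 159 = -3493/22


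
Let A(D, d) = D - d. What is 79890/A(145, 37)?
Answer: 13315/18 ≈ 739.72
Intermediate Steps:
79890/A(145, 37) = 79890/(145 - 1*37) = 79890/(145 - 37) = 79890/108 = 79890*(1/108) = 13315/18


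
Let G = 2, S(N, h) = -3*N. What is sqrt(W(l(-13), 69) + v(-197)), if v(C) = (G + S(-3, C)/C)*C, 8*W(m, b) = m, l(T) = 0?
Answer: I*sqrt(385) ≈ 19.621*I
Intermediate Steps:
W(m, b) = m/8
v(C) = C*(2 + 9/C) (v(C) = (2 + (-3*(-3))/C)*C = (2 + 9/C)*C = C*(2 + 9/C))
sqrt(W(l(-13), 69) + v(-197)) = sqrt((1/8)*0 + (9 + 2*(-197))) = sqrt(0 + (9 - 394)) = sqrt(0 - 385) = sqrt(-385) = I*sqrt(385)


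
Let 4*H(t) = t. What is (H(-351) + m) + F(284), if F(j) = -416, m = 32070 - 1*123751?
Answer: -368739/4 ≈ -92185.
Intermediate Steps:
H(t) = t/4
m = -91681 (m = 32070 - 123751 = -91681)
(H(-351) + m) + F(284) = ((¼)*(-351) - 91681) - 416 = (-351/4 - 91681) - 416 = -367075/4 - 416 = -368739/4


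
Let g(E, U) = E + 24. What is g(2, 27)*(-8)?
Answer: -208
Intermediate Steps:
g(E, U) = 24 + E
g(2, 27)*(-8) = (24 + 2)*(-8) = 26*(-8) = -208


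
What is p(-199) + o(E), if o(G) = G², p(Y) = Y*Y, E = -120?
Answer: 54001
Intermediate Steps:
p(Y) = Y²
p(-199) + o(E) = (-199)² + (-120)² = 39601 + 14400 = 54001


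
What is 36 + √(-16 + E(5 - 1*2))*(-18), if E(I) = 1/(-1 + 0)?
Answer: 36 - 18*I*√17 ≈ 36.0 - 74.216*I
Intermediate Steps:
E(I) = -1 (E(I) = 1/(-1) = -1)
36 + √(-16 + E(5 - 1*2))*(-18) = 36 + √(-16 - 1)*(-18) = 36 + √(-17)*(-18) = 36 + (I*√17)*(-18) = 36 - 18*I*√17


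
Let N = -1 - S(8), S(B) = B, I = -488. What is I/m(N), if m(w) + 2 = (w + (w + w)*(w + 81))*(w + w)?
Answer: -61/2936 ≈ -0.020777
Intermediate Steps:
N = -9 (N = -1 - 1*8 = -1 - 8 = -9)
m(w) = -2 + 2*w*(w + 2*w*(81 + w)) (m(w) = -2 + (w + (w + w)*(w + 81))*(w + w) = -2 + (w + (2*w)*(81 + w))*(2*w) = -2 + (w + 2*w*(81 + w))*(2*w) = -2 + 2*w*(w + 2*w*(81 + w)))
I/m(N) = -488/(-2 + 4*(-9)**3 + 326*(-9)**2) = -488/(-2 + 4*(-729) + 326*81) = -488/(-2 - 2916 + 26406) = -488/23488 = -488*1/23488 = -61/2936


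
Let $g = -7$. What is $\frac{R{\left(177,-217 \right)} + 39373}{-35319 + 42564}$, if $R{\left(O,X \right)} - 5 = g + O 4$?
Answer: $\frac{40079}{7245} \approx 5.532$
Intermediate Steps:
$R{\left(O,X \right)} = -2 + 4 O$ ($R{\left(O,X \right)} = 5 + \left(-7 + O 4\right) = 5 + \left(-7 + 4 O\right) = -2 + 4 O$)
$\frac{R{\left(177,-217 \right)} + 39373}{-35319 + 42564} = \frac{\left(-2 + 4 \cdot 177\right) + 39373}{-35319 + 42564} = \frac{\left(-2 + 708\right) + 39373}{7245} = \left(706 + 39373\right) \frac{1}{7245} = 40079 \cdot \frac{1}{7245} = \frac{40079}{7245}$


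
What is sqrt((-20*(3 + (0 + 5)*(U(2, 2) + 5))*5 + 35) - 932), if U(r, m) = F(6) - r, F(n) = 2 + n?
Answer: I*sqrt(6697) ≈ 81.835*I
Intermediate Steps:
U(r, m) = 8 - r (U(r, m) = (2 + 6) - r = 8 - r)
sqrt((-20*(3 + (0 + 5)*(U(2, 2) + 5))*5 + 35) - 932) = sqrt((-20*(3 + (0 + 5)*((8 - 1*2) + 5))*5 + 35) - 932) = sqrt((-20*(3 + 5*((8 - 2) + 5))*5 + 35) - 932) = sqrt((-20*(3 + 5*(6 + 5))*5 + 35) - 932) = sqrt((-20*(3 + 5*11)*5 + 35) - 932) = sqrt((-20*(3 + 55)*5 + 35) - 932) = sqrt((-1160*5 + 35) - 932) = sqrt((-20*290 + 35) - 932) = sqrt((-5800 + 35) - 932) = sqrt(-5765 - 932) = sqrt(-6697) = I*sqrt(6697)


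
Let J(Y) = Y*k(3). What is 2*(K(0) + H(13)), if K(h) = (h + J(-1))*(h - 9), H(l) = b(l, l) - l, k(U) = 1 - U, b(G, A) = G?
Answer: -36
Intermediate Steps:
J(Y) = -2*Y (J(Y) = Y*(1 - 1*3) = Y*(1 - 3) = Y*(-2) = -2*Y)
H(l) = 0 (H(l) = l - l = 0)
K(h) = (-9 + h)*(2 + h) (K(h) = (h - 2*(-1))*(h - 9) = (h + 2)*(-9 + h) = (2 + h)*(-9 + h) = (-9 + h)*(2 + h))
2*(K(0) + H(13)) = 2*((-18 + 0² - 7*0) + 0) = 2*((-18 + 0 + 0) + 0) = 2*(-18 + 0) = 2*(-18) = -36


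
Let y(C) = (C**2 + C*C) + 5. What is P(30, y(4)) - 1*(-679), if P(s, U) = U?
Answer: 716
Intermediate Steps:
y(C) = 5 + 2*C**2 (y(C) = (C**2 + C**2) + 5 = 2*C**2 + 5 = 5 + 2*C**2)
P(30, y(4)) - 1*(-679) = (5 + 2*4**2) - 1*(-679) = (5 + 2*16) + 679 = (5 + 32) + 679 = 37 + 679 = 716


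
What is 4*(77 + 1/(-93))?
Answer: 28640/93 ≈ 307.96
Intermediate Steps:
4*(77 + 1/(-93)) = 4*(77 - 1/93) = 4*(7160/93) = 28640/93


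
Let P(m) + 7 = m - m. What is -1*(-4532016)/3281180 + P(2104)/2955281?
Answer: 478334207437/346314603985 ≈ 1.3812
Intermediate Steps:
P(m) = -7 (P(m) = -7 + (m - m) = -7 + 0 = -7)
-1*(-4532016)/3281180 + P(2104)/2955281 = -1*(-4532016)/3281180 - 7/2955281 = 4532016*(1/3281180) - 7*1/2955281 = 1133004/820295 - 1/422183 = 478334207437/346314603985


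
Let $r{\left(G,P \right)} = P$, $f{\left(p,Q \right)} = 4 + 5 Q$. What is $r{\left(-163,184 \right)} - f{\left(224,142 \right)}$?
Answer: $-530$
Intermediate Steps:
$r{\left(-163,184 \right)} - f{\left(224,142 \right)} = 184 - \left(4 + 5 \cdot 142\right) = 184 - \left(4 + 710\right) = 184 - 714 = -530$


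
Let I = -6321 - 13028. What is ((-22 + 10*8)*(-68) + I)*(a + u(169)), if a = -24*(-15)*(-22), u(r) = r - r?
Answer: 184480560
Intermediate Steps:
u(r) = 0
I = -19349
a = -7920 (a = 360*(-22) = -7920)
((-22 + 10*8)*(-68) + I)*(a + u(169)) = ((-22 + 10*8)*(-68) - 19349)*(-7920 + 0) = ((-22 + 80)*(-68) - 19349)*(-7920) = (58*(-68) - 19349)*(-7920) = (-3944 - 19349)*(-7920) = -23293*(-7920) = 184480560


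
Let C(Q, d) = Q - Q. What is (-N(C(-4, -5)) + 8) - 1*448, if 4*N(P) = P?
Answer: -440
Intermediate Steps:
C(Q, d) = 0
N(P) = P/4
(-N(C(-4, -5)) + 8) - 1*448 = (-0/4 + 8) - 1*448 = (-1*0 + 8) - 448 = (0 + 8) - 448 = 8 - 448 = -440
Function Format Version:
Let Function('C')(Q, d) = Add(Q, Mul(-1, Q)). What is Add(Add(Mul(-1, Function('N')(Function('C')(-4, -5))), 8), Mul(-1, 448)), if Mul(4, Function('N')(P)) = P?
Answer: -440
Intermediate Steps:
Function('C')(Q, d) = 0
Function('N')(P) = Mul(Rational(1, 4), P)
Add(Add(Mul(-1, Function('N')(Function('C')(-4, -5))), 8), Mul(-1, 448)) = Add(Add(Mul(-1, Mul(Rational(1, 4), 0)), 8), Mul(-1, 448)) = Add(Add(Mul(-1, 0), 8), -448) = Add(Add(0, 8), -448) = Add(8, -448) = -440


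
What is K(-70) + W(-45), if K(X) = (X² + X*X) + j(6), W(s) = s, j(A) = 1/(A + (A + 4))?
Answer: 156081/16 ≈ 9755.1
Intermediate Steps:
j(A) = 1/(4 + 2*A) (j(A) = 1/(A + (4 + A)) = 1/(4 + 2*A))
K(X) = 1/16 + 2*X² (K(X) = (X² + X*X) + 1/(2*(2 + 6)) = (X² + X²) + (½)/8 = 2*X² + (½)*(⅛) = 2*X² + 1/16 = 1/16 + 2*X²)
K(-70) + W(-45) = (1/16 + 2*(-70)²) - 45 = (1/16 + 2*4900) - 45 = (1/16 + 9800) - 45 = 156801/16 - 45 = 156081/16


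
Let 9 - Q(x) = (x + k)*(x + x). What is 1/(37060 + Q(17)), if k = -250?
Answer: 1/44991 ≈ 2.2227e-5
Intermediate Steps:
Q(x) = 9 - 2*x*(-250 + x) (Q(x) = 9 - (x - 250)*(x + x) = 9 - (-250 + x)*2*x = 9 - 2*x*(-250 + x))
1/(37060 + Q(17)) = 1/(37060 + (9 - 2*17**2 + 500*17)) = 1/(37060 + (9 - 2*289 + 8500)) = 1/(37060 + (9 - 578 + 8500)) = 1/(37060 + 7931) = 1/44991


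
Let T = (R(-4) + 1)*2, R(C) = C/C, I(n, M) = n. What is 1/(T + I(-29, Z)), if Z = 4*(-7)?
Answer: -1/25 ≈ -0.040000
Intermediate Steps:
Z = -28
R(C) = 1
T = 4 (T = (1 + 1)*2 = 2*2 = 4)
1/(T + I(-29, Z)) = 1/(4 - 29) = 1/(-25) = -1/25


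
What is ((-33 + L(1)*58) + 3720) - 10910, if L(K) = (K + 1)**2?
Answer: -6991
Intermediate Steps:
L(K) = (1 + K)**2
((-33 + L(1)*58) + 3720) - 10910 = ((-33 + (1 + 1)**2*58) + 3720) - 10910 = ((-33 + 2**2*58) + 3720) - 10910 = ((-33 + 4*58) + 3720) - 10910 = ((-33 + 232) + 3720) - 10910 = (199 + 3720) - 10910 = 3919 - 10910 = -6991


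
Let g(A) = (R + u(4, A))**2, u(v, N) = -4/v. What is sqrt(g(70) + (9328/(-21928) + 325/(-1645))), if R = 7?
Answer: 5*sqrt(1150777451845)/901789 ≈ 5.9479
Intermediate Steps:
g(A) = 36 (g(A) = (7 - 4/4)**2 = (7 - 4*1/4)**2 = (7 - 1)**2 = 6**2 = 36)
sqrt(g(70) + (9328/(-21928) + 325/(-1645))) = sqrt(36 + (9328/(-21928) + 325/(-1645))) = sqrt(36 + (9328*(-1/21928) + 325*(-1/1645))) = sqrt(36 + (-1166/2741 - 65/329)) = sqrt(36 - 561779/901789) = sqrt(31902625/901789) = 5*sqrt(1150777451845)/901789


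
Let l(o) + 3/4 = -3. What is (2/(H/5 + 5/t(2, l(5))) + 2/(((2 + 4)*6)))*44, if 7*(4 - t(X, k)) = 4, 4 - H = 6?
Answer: 97834/1143 ≈ 85.594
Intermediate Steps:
l(o) = -15/4 (l(o) = -3/4 - 3 = -15/4)
H = -2 (H = 4 - 1*6 = 4 - 6 = -2)
t(X, k) = 24/7 (t(X, k) = 4 - 1/7*4 = 4 - 4/7 = 24/7)
(2/(H/5 + 5/t(2, l(5))) + 2/(((2 + 4)*6)))*44 = (2/(-2/5 + 5/(24/7)) + 2/(((2 + 4)*6)))*44 = (2/(-2*1/5 + 5*(7/24)) + 2/((6*6)))*44 = (2/(-2/5 + 35/24) + 2/36)*44 = (2/(127/120) + 2*(1/36))*44 = (2*(120/127) + 1/18)*44 = (240/127 + 1/18)*44 = (4447/2286)*44 = 97834/1143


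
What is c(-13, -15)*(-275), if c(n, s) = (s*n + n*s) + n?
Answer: -103675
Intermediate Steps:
c(n, s) = n + 2*n*s (c(n, s) = (n*s + n*s) + n = 2*n*s + n = n + 2*n*s)
c(-13, -15)*(-275) = -13*(1 + 2*(-15))*(-275) = -13*(1 - 30)*(-275) = -13*(-29)*(-275) = 377*(-275) = -103675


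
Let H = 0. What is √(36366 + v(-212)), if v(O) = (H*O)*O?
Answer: √36366 ≈ 190.70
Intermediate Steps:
v(O) = 0 (v(O) = (0*O)*O = 0*O = 0)
√(36366 + v(-212)) = √(36366 + 0) = √36366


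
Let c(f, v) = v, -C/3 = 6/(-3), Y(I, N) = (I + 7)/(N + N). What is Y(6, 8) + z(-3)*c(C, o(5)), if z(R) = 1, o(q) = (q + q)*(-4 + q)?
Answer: 173/16 ≈ 10.813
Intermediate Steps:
o(q) = 2*q*(-4 + q) (o(q) = (2*q)*(-4 + q) = 2*q*(-4 + q))
Y(I, N) = (7 + I)/(2*N) (Y(I, N) = (7 + I)/((2*N)) = (7 + I)*(1/(2*N)) = (7 + I)/(2*N))
C = 6 (C = -18/(-3) = -18*(-1)/3 = -3*(-2) = 6)
Y(6, 8) + z(-3)*c(C, o(5)) = (½)*(7 + 6)/8 + 1*(2*5*(-4 + 5)) = (½)*(⅛)*13 + 1*(2*5*1) = 13/16 + 1*10 = 13/16 + 10 = 173/16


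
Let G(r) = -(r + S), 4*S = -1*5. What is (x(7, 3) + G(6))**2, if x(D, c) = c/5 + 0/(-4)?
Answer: 6889/400 ≈ 17.223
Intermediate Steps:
x(D, c) = c/5 (x(D, c) = c*(1/5) + 0*(-1/4) = c/5 + 0 = c/5)
S = -5/4 (S = (-1*5)/4 = (1/4)*(-5) = -5/4 ≈ -1.2500)
G(r) = 5/4 - r (G(r) = -(r - 5/4) = -(-5/4 + r) = 5/4 - r)
(x(7, 3) + G(6))**2 = ((1/5)*3 + (5/4 - 1*6))**2 = (3/5 + (5/4 - 6))**2 = (3/5 - 19/4)**2 = (-83/20)**2 = 6889/400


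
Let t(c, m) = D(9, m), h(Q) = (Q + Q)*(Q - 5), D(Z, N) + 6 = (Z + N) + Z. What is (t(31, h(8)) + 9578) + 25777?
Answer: 35415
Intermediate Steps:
D(Z, N) = -6 + N + 2*Z (D(Z, N) = -6 + ((Z + N) + Z) = -6 + ((N + Z) + Z) = -6 + (N + 2*Z) = -6 + N + 2*Z)
h(Q) = 2*Q*(-5 + Q) (h(Q) = (2*Q)*(-5 + Q) = 2*Q*(-5 + Q))
t(c, m) = 12 + m (t(c, m) = -6 + m + 2*9 = -6 + m + 18 = 12 + m)
(t(31, h(8)) + 9578) + 25777 = ((12 + 2*8*(-5 + 8)) + 9578) + 25777 = ((12 + 2*8*3) + 9578) + 25777 = ((12 + 48) + 9578) + 25777 = (60 + 9578) + 25777 = 9638 + 25777 = 35415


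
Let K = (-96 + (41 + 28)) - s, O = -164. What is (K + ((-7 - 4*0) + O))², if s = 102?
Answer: 90000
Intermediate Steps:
K = -129 (K = (-96 + (41 + 28)) - 1*102 = (-96 + 69) - 102 = -27 - 102 = -129)
(K + ((-7 - 4*0) + O))² = (-129 + ((-7 - 4*0) - 164))² = (-129 + ((-7 + 0) - 164))² = (-129 + (-7 - 164))² = (-129 - 171)² = (-300)² = 90000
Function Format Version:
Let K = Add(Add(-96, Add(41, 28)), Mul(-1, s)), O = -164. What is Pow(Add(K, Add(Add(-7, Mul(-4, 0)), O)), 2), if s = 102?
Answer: 90000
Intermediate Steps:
K = -129 (K = Add(Add(-96, Add(41, 28)), Mul(-1, 102)) = Add(Add(-96, 69), -102) = Add(-27, -102) = -129)
Pow(Add(K, Add(Add(-7, Mul(-4, 0)), O)), 2) = Pow(Add(-129, Add(Add(-7, Mul(-4, 0)), -164)), 2) = Pow(Add(-129, Add(Add(-7, 0), -164)), 2) = Pow(Add(-129, Add(-7, -164)), 2) = Pow(Add(-129, -171), 2) = Pow(-300, 2) = 90000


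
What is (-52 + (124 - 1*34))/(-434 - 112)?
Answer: -19/273 ≈ -0.069597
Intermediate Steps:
(-52 + (124 - 1*34))/(-434 - 112) = (-52 + (124 - 34))/(-546) = (-52 + 90)*(-1/546) = 38*(-1/546) = -19/273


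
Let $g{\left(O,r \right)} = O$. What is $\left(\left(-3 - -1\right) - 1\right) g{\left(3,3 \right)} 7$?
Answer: $-63$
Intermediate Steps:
$\left(\left(-3 - -1\right) - 1\right) g{\left(3,3 \right)} 7 = \left(\left(-3 - -1\right) - 1\right) 3 \cdot 7 = \left(\left(-3 + 1\right) - 1\right) 3 \cdot 7 = \left(-2 - 1\right) 3 \cdot 7 = \left(-3\right) 3 \cdot 7 = \left(-9\right) 7 = -63$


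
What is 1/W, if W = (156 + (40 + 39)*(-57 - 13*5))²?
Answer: 1/89908324 ≈ 1.1122e-8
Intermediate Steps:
W = 89908324 (W = (156 + 79*(-57 - 65))² = (156 + 79*(-122))² = (156 - 9638)² = (-9482)² = 89908324)
1/W = 1/89908324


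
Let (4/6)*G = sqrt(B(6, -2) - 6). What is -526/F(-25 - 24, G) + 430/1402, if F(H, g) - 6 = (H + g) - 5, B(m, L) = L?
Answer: 3033013/271287 + 263*I*sqrt(2)/387 ≈ 11.18 + 0.96108*I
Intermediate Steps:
G = 3*I*sqrt(2) (G = 3*sqrt(-2 - 6)/2 = 3*sqrt(-8)/2 = 3*(2*I*sqrt(2))/2 = 3*I*sqrt(2) ≈ 4.2426*I)
F(H, g) = 1 + H + g (F(H, g) = 6 + ((H + g) - 5) = 6 + (-5 + H + g) = 1 + H + g)
-526/F(-25 - 24, G) + 430/1402 = -526/(1 + (-25 - 24) + 3*I*sqrt(2)) + 430/1402 = -526/(1 - 49 + 3*I*sqrt(2)) + 430*(1/1402) = -526/(-48 + 3*I*sqrt(2)) + 215/701 = 215/701 - 526/(-48 + 3*I*sqrt(2))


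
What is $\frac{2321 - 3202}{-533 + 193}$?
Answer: $\frac{881}{340} \approx 2.5912$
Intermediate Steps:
$\frac{2321 - 3202}{-533 + 193} = - \frac{881}{-340} = \left(-881\right) \left(- \frac{1}{340}\right) = \frac{881}{340}$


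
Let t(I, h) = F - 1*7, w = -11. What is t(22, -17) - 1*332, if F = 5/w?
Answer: -3734/11 ≈ -339.45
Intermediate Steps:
F = -5/11 (F = 5/(-11) = 5*(-1/11) = -5/11 ≈ -0.45455)
t(I, h) = -82/11 (t(I, h) = -5/11 - 1*7 = -5/11 - 7 = -82/11)
t(22, -17) - 1*332 = -82/11 - 1*332 = -82/11 - 332 = -3734/11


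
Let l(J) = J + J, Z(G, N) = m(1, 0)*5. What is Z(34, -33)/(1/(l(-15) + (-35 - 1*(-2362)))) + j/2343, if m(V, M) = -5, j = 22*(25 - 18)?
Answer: -12231511/213 ≈ -57425.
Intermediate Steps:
j = 154 (j = 22*7 = 154)
Z(G, N) = -25 (Z(G, N) = -5*5 = -25)
l(J) = 2*J
Z(34, -33)/(1/(l(-15) + (-35 - 1*(-2362)))) + j/2343 = -(-1625 + 59050) + 154/2343 = -25/(1/(-30 + (-35 + 2362))) + 154*(1/2343) = -25/(1/(-30 + 2327)) + 14/213 = -25/(1/2297) + 14/213 = -25/1/2297 + 14/213 = -25*2297 + 14/213 = -57425 + 14/213 = -12231511/213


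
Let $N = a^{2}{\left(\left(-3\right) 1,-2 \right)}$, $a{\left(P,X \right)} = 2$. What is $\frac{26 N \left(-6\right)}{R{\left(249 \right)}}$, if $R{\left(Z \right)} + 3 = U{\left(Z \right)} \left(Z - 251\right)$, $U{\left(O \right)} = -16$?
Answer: $- \frac{624}{29} \approx -21.517$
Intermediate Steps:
$R{\left(Z \right)} = 4013 - 16 Z$ ($R{\left(Z \right)} = -3 - 16 \left(Z - 251\right) = -3 - 16 \left(-251 + Z\right) = -3 - \left(-4016 + 16 Z\right) = 4013 - 16 Z$)
$N = 4$ ($N = 2^{2} = 4$)
$\frac{26 N \left(-6\right)}{R{\left(249 \right)}} = \frac{26 \cdot 4 \left(-6\right)}{4013 - 3984} = \frac{104 \left(-6\right)}{4013 - 3984} = - \frac{624}{29}$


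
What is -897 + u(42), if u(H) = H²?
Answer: 867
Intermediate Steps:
-897 + u(42) = -897 + 42² = -897 + 1764 = 867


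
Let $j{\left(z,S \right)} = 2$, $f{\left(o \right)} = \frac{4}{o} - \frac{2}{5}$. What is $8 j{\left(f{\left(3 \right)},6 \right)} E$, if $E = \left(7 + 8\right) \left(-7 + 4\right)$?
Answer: $-720$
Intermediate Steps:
$f{\left(o \right)} = - \frac{2}{5} + \frac{4}{o}$ ($f{\left(o \right)} = \frac{4}{o} - \frac{2}{5} = - \frac{2}{5} + \frac{4}{o}$)
$E = -45$ ($E = 15 \left(-3\right) = -45$)
$8 j{\left(f{\left(3 \right)},6 \right)} E = 8 \cdot 2 \left(-45\right) = 16 \left(-45\right) = -720$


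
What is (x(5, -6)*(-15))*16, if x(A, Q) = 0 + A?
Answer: -1200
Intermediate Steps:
x(A, Q) = A
(x(5, -6)*(-15))*16 = (5*(-15))*16 = -75*16 = -1200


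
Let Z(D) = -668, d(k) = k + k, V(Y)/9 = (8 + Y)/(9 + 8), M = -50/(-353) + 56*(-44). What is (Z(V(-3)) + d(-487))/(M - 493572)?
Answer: 289813/87550329 ≈ 0.0033102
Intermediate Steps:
M = -869742/353 (M = -50*(-1/353) - 2464 = 50/353 - 2464 = -869742/353 ≈ -2463.9)
V(Y) = 72/17 + 9*Y/17 (V(Y) = 9*((8 + Y)/(9 + 8)) = 9*((8 + Y)/17) = 9*((8 + Y)*(1/17)) = 9*(8/17 + Y/17) = 72/17 + 9*Y/17)
d(k) = 2*k
(Z(V(-3)) + d(-487))/(M - 493572) = (-668 + 2*(-487))/(-869742/353 - 493572) = (-668 - 974)/(-175100658/353) = -1642*(-353/175100658) = 289813/87550329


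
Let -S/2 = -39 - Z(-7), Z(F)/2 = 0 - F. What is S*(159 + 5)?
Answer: 17384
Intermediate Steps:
Z(F) = -2*F (Z(F) = 2*(0 - F) = 2*(-F) = -2*F)
S = 106 (S = -2*(-39 - (-2)*(-7)) = -2*(-39 - 1*14) = -2*(-39 - 14) = -2*(-53) = 106)
S*(159 + 5) = 106*(159 + 5) = 106*164 = 17384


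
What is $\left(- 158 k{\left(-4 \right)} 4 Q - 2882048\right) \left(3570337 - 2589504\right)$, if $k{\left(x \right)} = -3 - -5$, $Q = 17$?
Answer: $-2847883925488$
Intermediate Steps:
$k{\left(x \right)} = 2$ ($k{\left(x \right)} = -3 + 5 = 2$)
$\left(- 158 k{\left(-4 \right)} 4 Q - 2882048\right) \left(3570337 - 2589504\right) = \left(\left(-158\right) 2 \cdot 4 \cdot 17 - 2882048\right) \left(3570337 - 2589504\right) = \left(\left(-316\right) 68 - 2882048\right) 980833 = \left(-21488 - 2882048\right) 980833 = \left(-2903536\right) 980833 = -2847883925488$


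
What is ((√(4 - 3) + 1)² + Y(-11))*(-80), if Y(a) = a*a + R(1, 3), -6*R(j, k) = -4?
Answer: -30160/3 ≈ -10053.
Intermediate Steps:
R(j, k) = ⅔ (R(j, k) = -⅙*(-4) = ⅔)
Y(a) = ⅔ + a² (Y(a) = a*a + ⅔ = a² + ⅔ = ⅔ + a²)
((√(4 - 3) + 1)² + Y(-11))*(-80) = ((√(4 - 3) + 1)² + (⅔ + (-11)²))*(-80) = ((√1 + 1)² + (⅔ + 121))*(-80) = ((1 + 1)² + 365/3)*(-80) = (2² + 365/3)*(-80) = (4 + 365/3)*(-80) = (377/3)*(-80) = -30160/3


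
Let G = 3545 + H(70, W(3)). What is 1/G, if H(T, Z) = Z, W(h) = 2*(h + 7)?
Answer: 1/3565 ≈ 0.00028051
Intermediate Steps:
W(h) = 14 + 2*h (W(h) = 2*(7 + h) = 14 + 2*h)
G = 3565 (G = 3545 + (14 + 2*3) = 3545 + (14 + 6) = 3545 + 20 = 3565)
1/G = 1/3565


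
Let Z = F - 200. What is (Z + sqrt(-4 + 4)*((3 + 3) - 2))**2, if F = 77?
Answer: 15129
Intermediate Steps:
Z = -123 (Z = 77 - 200 = -123)
(Z + sqrt(-4 + 4)*((3 + 3) - 2))**2 = (-123 + sqrt(-4 + 4)*((3 + 3) - 2))**2 = (-123 + sqrt(0)*(6 - 2))**2 = (-123 + 0*4)**2 = (-123 + 0)**2 = (-123)**2 = 15129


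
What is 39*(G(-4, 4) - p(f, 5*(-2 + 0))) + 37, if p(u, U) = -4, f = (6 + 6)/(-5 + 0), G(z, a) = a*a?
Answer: 817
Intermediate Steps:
G(z, a) = a**2
f = -12/5 (f = 12/(-5) = 12*(-1/5) = -12/5 ≈ -2.4000)
39*(G(-4, 4) - p(f, 5*(-2 + 0))) + 37 = 39*(4**2 - 1*(-4)) + 37 = 39*(16 + 4) + 37 = 39*20 + 37 = 780 + 37 = 817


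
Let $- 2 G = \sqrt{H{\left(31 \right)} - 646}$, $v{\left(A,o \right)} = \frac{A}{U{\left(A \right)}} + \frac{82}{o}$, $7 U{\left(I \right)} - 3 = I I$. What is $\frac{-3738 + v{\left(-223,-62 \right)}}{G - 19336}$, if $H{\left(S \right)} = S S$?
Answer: $\frac{111470727066264}{576409064907787} - \frac{17294796297 \sqrt{35}}{1152818129815574} \approx 0.1933$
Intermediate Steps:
$U{\left(I \right)} = \frac{3}{7} + \frac{I^{2}}{7}$ ($U{\left(I \right)} = \frac{3}{7} + \frac{I I}{7} = \frac{3}{7} + \frac{I^{2}}{7}$)
$H{\left(S \right)} = S^{2}$
$v{\left(A,o \right)} = \frac{82}{o} + \frac{A}{\frac{3}{7} + \frac{A^{2}}{7}}$ ($v{\left(A,o \right)} = \frac{A}{\frac{3}{7} + \frac{A^{2}}{7}} + \frac{82}{o} = \frac{82}{o} + \frac{A}{\frac{3}{7} + \frac{A^{2}}{7}}$)
$G = - \frac{3 \sqrt{35}}{2}$ ($G = - \frac{\sqrt{31^{2} - 646}}{2} = - \frac{\sqrt{961 - 646}}{2} = - \frac{\sqrt{315}}{2} = - \frac{3 \sqrt{35}}{2} \approx -8.8741$)
$\frac{-3738 + v{\left(-223,-62 \right)}}{G - 19336} = \frac{-3738 + \frac{246 + 82 \left(-223\right)^{2} + 7 \left(-223\right) \left(-62\right)}{\left(-62\right) \left(3 + \left(-223\right)^{2}\right)}}{- \frac{3 \sqrt{35}}{2} - 19336} = \frac{-3738 - \frac{246 + 82 \cdot 49729 + 96782}{62 \left(3 + 49729\right)}}{-19336 - \frac{3 \sqrt{35}}{2}} = \frac{-3738 - \frac{246 + 4077778 + 96782}{62 \cdot 49732}}{-19336 - \frac{3 \sqrt{35}}{2}} = \frac{-3738 - \frac{1}{3083384} \cdot 4174806}{-19336 - \frac{3 \sqrt{35}}{2}} = \frac{-3738 - \frac{2087403}{1541692}}{-19336 - \frac{3 \sqrt{35}}{2}} = - \frac{5764932099}{1541692 \left(-19336 - \frac{3 \sqrt{35}}{2}\right)}$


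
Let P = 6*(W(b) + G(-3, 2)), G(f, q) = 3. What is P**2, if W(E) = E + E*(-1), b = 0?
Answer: 324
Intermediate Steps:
W(E) = 0 (W(E) = E - E = 0)
P = 18 (P = 6*(0 + 3) = 6*3 = 18)
P**2 = 18**2 = 324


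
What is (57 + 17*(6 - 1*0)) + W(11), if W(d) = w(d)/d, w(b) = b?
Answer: 160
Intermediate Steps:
W(d) = 1 (W(d) = d/d = 1)
(57 + 17*(6 - 1*0)) + W(11) = (57 + 17*(6 - 1*0)) + 1 = (57 + 17*(6 + 0)) + 1 = (57 + 17*6) + 1 = (57 + 102) + 1 = 159 + 1 = 160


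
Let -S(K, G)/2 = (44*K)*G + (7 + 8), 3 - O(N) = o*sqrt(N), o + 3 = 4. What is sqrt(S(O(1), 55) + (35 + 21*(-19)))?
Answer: I*sqrt(10074) ≈ 100.37*I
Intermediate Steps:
o = 1 (o = -3 + 4 = 1)
O(N) = 3 - sqrt(N)
S(K, G) = -30 - 88*G*K (S(K, G) = -2*((44*K)*G + (7 + 8)) = -2*(44*G*K + 15) = -2*(15 + 44*G*K) = -30 - 88*G*K)
sqrt(S(O(1), 55) + (35 + 21*(-19))) = sqrt((-30 - 88*55*(3 - sqrt(1))) + (35 + 21*(-19))) = sqrt((-30 - 88*55*(3 - 1*1)) + (35 - 399)) = sqrt((-30 - 88*55*(3 - 1)) - 364) = sqrt((-30 - 88*55*2) - 364) = sqrt((-30 - 9680) - 364) = sqrt(-9710 - 364) = sqrt(-10074) = I*sqrt(10074)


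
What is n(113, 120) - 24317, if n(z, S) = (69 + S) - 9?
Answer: -24137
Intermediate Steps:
n(z, S) = 60 + S
n(113, 120) - 24317 = (60 + 120) - 24317 = 180 - 24317 = -24137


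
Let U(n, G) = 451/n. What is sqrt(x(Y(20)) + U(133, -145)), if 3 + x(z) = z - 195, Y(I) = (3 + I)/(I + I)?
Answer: I*sqrt(1372907130)/2660 ≈ 13.93*I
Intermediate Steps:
Y(I) = (3 + I)/(2*I) (Y(I) = (3 + I)/((2*I)) = (3 + I)*(1/(2*I)) = (3 + I)/(2*I))
x(z) = -198 + z (x(z) = -3 + (z - 195) = -3 + (-195 + z) = -198 + z)
sqrt(x(Y(20)) + U(133, -145)) = sqrt((-198 + (1/2)*(3 + 20)/20) + 451/133) = sqrt((-198 + (1/2)*(1/20)*23) + 451*(1/133)) = sqrt((-198 + 23/40) + 451/133) = sqrt(-7897/40 + 451/133) = sqrt(-1032261/5320) = I*sqrt(1372907130)/2660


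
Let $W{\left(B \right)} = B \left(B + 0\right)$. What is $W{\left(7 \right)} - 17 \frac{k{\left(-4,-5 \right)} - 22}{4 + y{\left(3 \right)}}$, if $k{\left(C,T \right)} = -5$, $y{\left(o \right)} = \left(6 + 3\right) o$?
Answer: $\frac{1978}{31} \approx 63.806$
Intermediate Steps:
$y{\left(o \right)} = 9 o$
$W{\left(B \right)} = B^{2}$ ($W{\left(B \right)} = B B = B^{2}$)
$W{\left(7 \right)} - 17 \frac{k{\left(-4,-5 \right)} - 22}{4 + y{\left(3 \right)}} = 7^{2} - 17 \frac{-5 - 22}{4 + 9 \cdot 3} = 49 - 17 \left(- \frac{27}{4 + 27}\right) = 49 - 17 \left(- \frac{27}{31}\right) = 49 - 17 \left(\left(-27\right) \frac{1}{31}\right) = 49 - - \frac{459}{31} = 49 + \frac{459}{31} = \frac{1978}{31}$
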